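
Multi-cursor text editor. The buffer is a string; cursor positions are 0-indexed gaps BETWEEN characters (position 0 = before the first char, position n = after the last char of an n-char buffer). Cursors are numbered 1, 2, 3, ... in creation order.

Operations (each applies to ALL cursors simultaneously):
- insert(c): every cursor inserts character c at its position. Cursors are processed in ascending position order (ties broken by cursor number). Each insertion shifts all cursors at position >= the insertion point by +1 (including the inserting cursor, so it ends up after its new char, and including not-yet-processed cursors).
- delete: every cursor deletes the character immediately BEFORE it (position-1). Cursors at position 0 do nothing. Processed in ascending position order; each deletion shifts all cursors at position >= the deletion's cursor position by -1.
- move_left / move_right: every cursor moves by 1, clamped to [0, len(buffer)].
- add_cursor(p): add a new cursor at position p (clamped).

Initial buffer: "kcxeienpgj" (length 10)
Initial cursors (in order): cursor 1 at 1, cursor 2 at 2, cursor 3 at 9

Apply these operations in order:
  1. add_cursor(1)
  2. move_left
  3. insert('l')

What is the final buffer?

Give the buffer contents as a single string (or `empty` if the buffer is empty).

After op 1 (add_cursor(1)): buffer="kcxeienpgj" (len 10), cursors c1@1 c4@1 c2@2 c3@9, authorship ..........
After op 2 (move_left): buffer="kcxeienpgj" (len 10), cursors c1@0 c4@0 c2@1 c3@8, authorship ..........
After op 3 (insert('l')): buffer="llklcxeienplgj" (len 14), cursors c1@2 c4@2 c2@4 c3@12, authorship 14.2.......3..

Answer: llklcxeienplgj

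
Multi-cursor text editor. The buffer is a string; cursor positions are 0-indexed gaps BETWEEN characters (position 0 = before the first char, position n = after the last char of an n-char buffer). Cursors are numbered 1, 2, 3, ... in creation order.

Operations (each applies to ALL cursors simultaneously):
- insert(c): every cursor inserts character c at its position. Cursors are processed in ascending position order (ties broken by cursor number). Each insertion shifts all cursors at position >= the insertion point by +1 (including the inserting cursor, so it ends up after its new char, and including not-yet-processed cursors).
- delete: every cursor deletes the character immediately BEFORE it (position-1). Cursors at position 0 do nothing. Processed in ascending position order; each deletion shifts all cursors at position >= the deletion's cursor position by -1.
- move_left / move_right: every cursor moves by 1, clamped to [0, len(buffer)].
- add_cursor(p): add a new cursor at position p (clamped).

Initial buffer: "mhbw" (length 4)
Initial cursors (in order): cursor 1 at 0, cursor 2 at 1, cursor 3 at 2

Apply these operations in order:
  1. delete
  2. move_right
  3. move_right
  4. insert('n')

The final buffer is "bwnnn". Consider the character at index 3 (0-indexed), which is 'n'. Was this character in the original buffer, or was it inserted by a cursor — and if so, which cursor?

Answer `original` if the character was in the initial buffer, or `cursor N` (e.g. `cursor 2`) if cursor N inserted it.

Answer: cursor 2

Derivation:
After op 1 (delete): buffer="bw" (len 2), cursors c1@0 c2@0 c3@0, authorship ..
After op 2 (move_right): buffer="bw" (len 2), cursors c1@1 c2@1 c3@1, authorship ..
After op 3 (move_right): buffer="bw" (len 2), cursors c1@2 c2@2 c3@2, authorship ..
After op 4 (insert('n')): buffer="bwnnn" (len 5), cursors c1@5 c2@5 c3@5, authorship ..123
Authorship (.=original, N=cursor N): . . 1 2 3
Index 3: author = 2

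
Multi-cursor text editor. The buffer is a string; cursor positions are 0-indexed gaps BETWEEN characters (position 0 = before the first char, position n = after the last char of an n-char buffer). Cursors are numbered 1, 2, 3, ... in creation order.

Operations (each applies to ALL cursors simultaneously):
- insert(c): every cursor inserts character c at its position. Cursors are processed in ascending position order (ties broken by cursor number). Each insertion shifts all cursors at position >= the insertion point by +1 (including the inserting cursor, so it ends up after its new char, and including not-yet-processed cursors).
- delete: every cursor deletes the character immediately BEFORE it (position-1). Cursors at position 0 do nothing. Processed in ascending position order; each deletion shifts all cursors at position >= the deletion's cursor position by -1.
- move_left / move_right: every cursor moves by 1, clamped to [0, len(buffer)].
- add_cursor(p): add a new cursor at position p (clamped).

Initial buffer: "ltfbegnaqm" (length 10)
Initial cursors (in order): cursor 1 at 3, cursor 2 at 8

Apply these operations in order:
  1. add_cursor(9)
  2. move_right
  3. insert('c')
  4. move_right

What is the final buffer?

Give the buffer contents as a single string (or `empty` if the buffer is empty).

After op 1 (add_cursor(9)): buffer="ltfbegnaqm" (len 10), cursors c1@3 c2@8 c3@9, authorship ..........
After op 2 (move_right): buffer="ltfbegnaqm" (len 10), cursors c1@4 c2@9 c3@10, authorship ..........
After op 3 (insert('c')): buffer="ltfbcegnaqcmc" (len 13), cursors c1@5 c2@11 c3@13, authorship ....1.....2.3
After op 4 (move_right): buffer="ltfbcegnaqcmc" (len 13), cursors c1@6 c2@12 c3@13, authorship ....1.....2.3

Answer: ltfbcegnaqcmc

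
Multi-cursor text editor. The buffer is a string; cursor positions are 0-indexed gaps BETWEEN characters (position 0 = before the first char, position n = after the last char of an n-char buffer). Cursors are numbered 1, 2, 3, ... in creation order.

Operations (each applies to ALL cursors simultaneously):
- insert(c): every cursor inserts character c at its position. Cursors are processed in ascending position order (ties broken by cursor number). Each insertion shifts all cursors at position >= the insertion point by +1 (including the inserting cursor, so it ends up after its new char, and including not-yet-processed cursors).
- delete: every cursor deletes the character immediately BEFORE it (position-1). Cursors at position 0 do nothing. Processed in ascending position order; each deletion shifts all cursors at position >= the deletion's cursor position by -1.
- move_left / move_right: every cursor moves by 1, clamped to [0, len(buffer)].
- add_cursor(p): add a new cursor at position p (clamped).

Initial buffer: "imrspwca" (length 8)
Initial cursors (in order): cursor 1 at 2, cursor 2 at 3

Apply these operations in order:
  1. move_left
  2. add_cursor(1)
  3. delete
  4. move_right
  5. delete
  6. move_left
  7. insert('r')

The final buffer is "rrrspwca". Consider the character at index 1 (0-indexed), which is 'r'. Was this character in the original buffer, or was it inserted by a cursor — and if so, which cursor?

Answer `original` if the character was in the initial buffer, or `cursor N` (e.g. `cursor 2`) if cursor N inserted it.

Answer: cursor 2

Derivation:
After op 1 (move_left): buffer="imrspwca" (len 8), cursors c1@1 c2@2, authorship ........
After op 2 (add_cursor(1)): buffer="imrspwca" (len 8), cursors c1@1 c3@1 c2@2, authorship ........
After op 3 (delete): buffer="rspwca" (len 6), cursors c1@0 c2@0 c3@0, authorship ......
After op 4 (move_right): buffer="rspwca" (len 6), cursors c1@1 c2@1 c3@1, authorship ......
After op 5 (delete): buffer="spwca" (len 5), cursors c1@0 c2@0 c3@0, authorship .....
After op 6 (move_left): buffer="spwca" (len 5), cursors c1@0 c2@0 c3@0, authorship .....
After op 7 (insert('r')): buffer="rrrspwca" (len 8), cursors c1@3 c2@3 c3@3, authorship 123.....
Authorship (.=original, N=cursor N): 1 2 3 . . . . .
Index 1: author = 2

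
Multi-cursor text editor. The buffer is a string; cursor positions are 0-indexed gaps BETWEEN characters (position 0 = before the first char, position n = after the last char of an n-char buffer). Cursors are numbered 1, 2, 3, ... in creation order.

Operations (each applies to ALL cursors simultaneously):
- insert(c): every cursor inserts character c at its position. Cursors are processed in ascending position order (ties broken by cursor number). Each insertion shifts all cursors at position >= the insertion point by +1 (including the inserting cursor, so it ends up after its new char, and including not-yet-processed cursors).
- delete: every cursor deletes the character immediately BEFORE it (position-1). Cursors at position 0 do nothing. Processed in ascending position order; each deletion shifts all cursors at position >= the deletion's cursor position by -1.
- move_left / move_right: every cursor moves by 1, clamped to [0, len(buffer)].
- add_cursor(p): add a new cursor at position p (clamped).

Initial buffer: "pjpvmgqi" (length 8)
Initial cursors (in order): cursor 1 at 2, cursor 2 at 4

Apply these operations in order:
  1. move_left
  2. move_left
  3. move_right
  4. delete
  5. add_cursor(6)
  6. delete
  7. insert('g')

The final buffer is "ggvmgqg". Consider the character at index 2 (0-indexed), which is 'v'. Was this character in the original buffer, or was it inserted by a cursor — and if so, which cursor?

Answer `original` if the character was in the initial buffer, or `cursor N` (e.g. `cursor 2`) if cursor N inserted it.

Answer: original

Derivation:
After op 1 (move_left): buffer="pjpvmgqi" (len 8), cursors c1@1 c2@3, authorship ........
After op 2 (move_left): buffer="pjpvmgqi" (len 8), cursors c1@0 c2@2, authorship ........
After op 3 (move_right): buffer="pjpvmgqi" (len 8), cursors c1@1 c2@3, authorship ........
After op 4 (delete): buffer="jvmgqi" (len 6), cursors c1@0 c2@1, authorship ......
After op 5 (add_cursor(6)): buffer="jvmgqi" (len 6), cursors c1@0 c2@1 c3@6, authorship ......
After op 6 (delete): buffer="vmgq" (len 4), cursors c1@0 c2@0 c3@4, authorship ....
After op 7 (insert('g')): buffer="ggvmgqg" (len 7), cursors c1@2 c2@2 c3@7, authorship 12....3
Authorship (.=original, N=cursor N): 1 2 . . . . 3
Index 2: author = original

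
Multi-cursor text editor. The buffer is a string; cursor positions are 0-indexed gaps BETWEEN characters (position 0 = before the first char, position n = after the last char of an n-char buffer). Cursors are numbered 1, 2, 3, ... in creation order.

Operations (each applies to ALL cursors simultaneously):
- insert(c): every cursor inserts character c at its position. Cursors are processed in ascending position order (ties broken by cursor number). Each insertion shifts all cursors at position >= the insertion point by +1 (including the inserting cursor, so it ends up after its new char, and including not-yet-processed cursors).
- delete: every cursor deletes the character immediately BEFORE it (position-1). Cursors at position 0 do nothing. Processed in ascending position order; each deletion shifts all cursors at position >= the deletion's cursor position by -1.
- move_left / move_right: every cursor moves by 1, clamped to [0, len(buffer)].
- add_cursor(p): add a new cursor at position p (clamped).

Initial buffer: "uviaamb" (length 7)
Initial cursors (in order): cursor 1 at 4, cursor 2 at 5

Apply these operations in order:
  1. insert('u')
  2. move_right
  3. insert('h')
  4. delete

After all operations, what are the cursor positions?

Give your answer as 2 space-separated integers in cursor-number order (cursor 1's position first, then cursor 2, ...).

After op 1 (insert('u')): buffer="uviauaumb" (len 9), cursors c1@5 c2@7, authorship ....1.2..
After op 2 (move_right): buffer="uviauaumb" (len 9), cursors c1@6 c2@8, authorship ....1.2..
After op 3 (insert('h')): buffer="uviauahumhb" (len 11), cursors c1@7 c2@10, authorship ....1.12.2.
After op 4 (delete): buffer="uviauaumb" (len 9), cursors c1@6 c2@8, authorship ....1.2..

Answer: 6 8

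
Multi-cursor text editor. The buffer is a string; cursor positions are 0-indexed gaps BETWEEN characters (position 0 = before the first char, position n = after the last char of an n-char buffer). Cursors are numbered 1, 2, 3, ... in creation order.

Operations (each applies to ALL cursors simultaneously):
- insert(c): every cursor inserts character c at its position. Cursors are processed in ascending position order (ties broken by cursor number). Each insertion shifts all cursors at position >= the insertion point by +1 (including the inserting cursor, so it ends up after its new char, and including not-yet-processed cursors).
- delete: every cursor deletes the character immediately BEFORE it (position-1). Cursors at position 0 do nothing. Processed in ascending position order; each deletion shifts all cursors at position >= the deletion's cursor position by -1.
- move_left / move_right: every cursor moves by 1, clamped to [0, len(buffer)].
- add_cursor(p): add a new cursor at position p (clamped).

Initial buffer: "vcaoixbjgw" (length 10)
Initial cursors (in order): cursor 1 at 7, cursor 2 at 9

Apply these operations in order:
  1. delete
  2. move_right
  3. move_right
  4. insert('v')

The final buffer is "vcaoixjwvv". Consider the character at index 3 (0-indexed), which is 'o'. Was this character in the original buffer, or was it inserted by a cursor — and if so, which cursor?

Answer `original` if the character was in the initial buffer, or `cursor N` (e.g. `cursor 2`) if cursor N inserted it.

After op 1 (delete): buffer="vcaoixjw" (len 8), cursors c1@6 c2@7, authorship ........
After op 2 (move_right): buffer="vcaoixjw" (len 8), cursors c1@7 c2@8, authorship ........
After op 3 (move_right): buffer="vcaoixjw" (len 8), cursors c1@8 c2@8, authorship ........
After op 4 (insert('v')): buffer="vcaoixjwvv" (len 10), cursors c1@10 c2@10, authorship ........12
Authorship (.=original, N=cursor N): . . . . . . . . 1 2
Index 3: author = original

Answer: original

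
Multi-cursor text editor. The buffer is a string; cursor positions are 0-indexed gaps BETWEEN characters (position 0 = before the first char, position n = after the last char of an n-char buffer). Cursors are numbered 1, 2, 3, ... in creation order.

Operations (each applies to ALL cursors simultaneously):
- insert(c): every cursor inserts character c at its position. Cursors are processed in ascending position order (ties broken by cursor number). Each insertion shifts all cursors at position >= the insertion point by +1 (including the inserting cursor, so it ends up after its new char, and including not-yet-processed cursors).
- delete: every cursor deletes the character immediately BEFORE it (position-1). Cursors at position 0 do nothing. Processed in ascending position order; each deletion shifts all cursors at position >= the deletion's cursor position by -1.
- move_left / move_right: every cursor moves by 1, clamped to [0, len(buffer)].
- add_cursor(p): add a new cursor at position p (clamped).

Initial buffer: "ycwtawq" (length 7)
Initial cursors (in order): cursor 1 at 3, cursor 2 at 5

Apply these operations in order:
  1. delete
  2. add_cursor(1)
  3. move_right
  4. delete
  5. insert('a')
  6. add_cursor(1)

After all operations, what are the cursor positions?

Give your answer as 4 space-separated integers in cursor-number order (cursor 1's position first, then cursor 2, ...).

After op 1 (delete): buffer="yctwq" (len 5), cursors c1@2 c2@3, authorship .....
After op 2 (add_cursor(1)): buffer="yctwq" (len 5), cursors c3@1 c1@2 c2@3, authorship .....
After op 3 (move_right): buffer="yctwq" (len 5), cursors c3@2 c1@3 c2@4, authorship .....
After op 4 (delete): buffer="yq" (len 2), cursors c1@1 c2@1 c3@1, authorship ..
After op 5 (insert('a')): buffer="yaaaq" (len 5), cursors c1@4 c2@4 c3@4, authorship .123.
After op 6 (add_cursor(1)): buffer="yaaaq" (len 5), cursors c4@1 c1@4 c2@4 c3@4, authorship .123.

Answer: 4 4 4 1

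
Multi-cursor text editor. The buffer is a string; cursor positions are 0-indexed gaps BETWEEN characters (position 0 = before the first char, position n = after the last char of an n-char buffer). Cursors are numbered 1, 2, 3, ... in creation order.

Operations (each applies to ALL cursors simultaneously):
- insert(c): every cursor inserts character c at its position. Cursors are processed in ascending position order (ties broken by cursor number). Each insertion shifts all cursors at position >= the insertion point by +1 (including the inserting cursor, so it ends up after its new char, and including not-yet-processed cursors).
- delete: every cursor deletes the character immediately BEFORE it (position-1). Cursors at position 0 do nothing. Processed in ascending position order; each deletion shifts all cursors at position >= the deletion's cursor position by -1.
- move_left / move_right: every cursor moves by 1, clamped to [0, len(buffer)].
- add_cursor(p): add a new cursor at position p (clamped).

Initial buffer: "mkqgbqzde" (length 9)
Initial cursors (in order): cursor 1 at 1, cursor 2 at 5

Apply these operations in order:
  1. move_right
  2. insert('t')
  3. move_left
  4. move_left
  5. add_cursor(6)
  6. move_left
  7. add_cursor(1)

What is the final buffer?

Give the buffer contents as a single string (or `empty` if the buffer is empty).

After op 1 (move_right): buffer="mkqgbqzde" (len 9), cursors c1@2 c2@6, authorship .........
After op 2 (insert('t')): buffer="mktqgbqtzde" (len 11), cursors c1@3 c2@8, authorship ..1....2...
After op 3 (move_left): buffer="mktqgbqtzde" (len 11), cursors c1@2 c2@7, authorship ..1....2...
After op 4 (move_left): buffer="mktqgbqtzde" (len 11), cursors c1@1 c2@6, authorship ..1....2...
After op 5 (add_cursor(6)): buffer="mktqgbqtzde" (len 11), cursors c1@1 c2@6 c3@6, authorship ..1....2...
After op 6 (move_left): buffer="mktqgbqtzde" (len 11), cursors c1@0 c2@5 c3@5, authorship ..1....2...
After op 7 (add_cursor(1)): buffer="mktqgbqtzde" (len 11), cursors c1@0 c4@1 c2@5 c3@5, authorship ..1....2...

Answer: mktqgbqtzde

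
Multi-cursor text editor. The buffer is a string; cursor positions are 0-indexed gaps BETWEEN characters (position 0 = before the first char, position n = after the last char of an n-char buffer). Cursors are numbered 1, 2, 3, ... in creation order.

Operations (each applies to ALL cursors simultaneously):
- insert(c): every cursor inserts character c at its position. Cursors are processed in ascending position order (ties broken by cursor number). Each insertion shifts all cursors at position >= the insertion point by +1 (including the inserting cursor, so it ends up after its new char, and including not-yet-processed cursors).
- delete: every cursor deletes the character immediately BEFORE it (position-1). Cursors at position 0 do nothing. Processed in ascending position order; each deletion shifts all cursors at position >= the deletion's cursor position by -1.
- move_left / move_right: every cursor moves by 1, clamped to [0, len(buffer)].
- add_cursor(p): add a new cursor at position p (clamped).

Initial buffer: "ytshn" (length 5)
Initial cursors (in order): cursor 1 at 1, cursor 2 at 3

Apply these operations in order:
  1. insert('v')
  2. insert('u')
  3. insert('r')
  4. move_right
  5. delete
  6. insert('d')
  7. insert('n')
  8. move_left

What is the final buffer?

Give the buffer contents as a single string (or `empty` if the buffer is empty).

After op 1 (insert('v')): buffer="yvtsvhn" (len 7), cursors c1@2 c2@5, authorship .1..2..
After op 2 (insert('u')): buffer="yvutsvuhn" (len 9), cursors c1@3 c2@7, authorship .11..22..
After op 3 (insert('r')): buffer="yvurtsvurhn" (len 11), cursors c1@4 c2@9, authorship .111..222..
After op 4 (move_right): buffer="yvurtsvurhn" (len 11), cursors c1@5 c2@10, authorship .111..222..
After op 5 (delete): buffer="yvursvurn" (len 9), cursors c1@4 c2@8, authorship .111.222.
After op 6 (insert('d')): buffer="yvurdsvurdn" (len 11), cursors c1@5 c2@10, authorship .1111.2222.
After op 7 (insert('n')): buffer="yvurdnsvurdnn" (len 13), cursors c1@6 c2@12, authorship .11111.22222.
After op 8 (move_left): buffer="yvurdnsvurdnn" (len 13), cursors c1@5 c2@11, authorship .11111.22222.

Answer: yvurdnsvurdnn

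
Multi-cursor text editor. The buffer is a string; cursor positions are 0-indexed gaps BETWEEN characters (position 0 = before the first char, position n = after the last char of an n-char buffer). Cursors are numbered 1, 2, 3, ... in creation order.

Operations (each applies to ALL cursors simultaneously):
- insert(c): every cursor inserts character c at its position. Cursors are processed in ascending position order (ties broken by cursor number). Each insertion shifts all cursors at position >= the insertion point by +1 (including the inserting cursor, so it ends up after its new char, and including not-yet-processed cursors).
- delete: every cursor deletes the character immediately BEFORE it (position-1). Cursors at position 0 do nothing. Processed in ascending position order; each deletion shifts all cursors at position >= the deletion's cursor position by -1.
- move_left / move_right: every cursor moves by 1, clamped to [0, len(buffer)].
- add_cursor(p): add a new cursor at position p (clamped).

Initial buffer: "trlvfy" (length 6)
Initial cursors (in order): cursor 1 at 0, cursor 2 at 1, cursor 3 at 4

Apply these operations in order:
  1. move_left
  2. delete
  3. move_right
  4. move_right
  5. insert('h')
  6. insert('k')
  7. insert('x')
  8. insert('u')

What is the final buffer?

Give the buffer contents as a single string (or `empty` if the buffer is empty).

Answer: trhhkkxxuuvfhkxuy

Derivation:
After op 1 (move_left): buffer="trlvfy" (len 6), cursors c1@0 c2@0 c3@3, authorship ......
After op 2 (delete): buffer="trvfy" (len 5), cursors c1@0 c2@0 c3@2, authorship .....
After op 3 (move_right): buffer="trvfy" (len 5), cursors c1@1 c2@1 c3@3, authorship .....
After op 4 (move_right): buffer="trvfy" (len 5), cursors c1@2 c2@2 c3@4, authorship .....
After op 5 (insert('h')): buffer="trhhvfhy" (len 8), cursors c1@4 c2@4 c3@7, authorship ..12..3.
After op 6 (insert('k')): buffer="trhhkkvfhky" (len 11), cursors c1@6 c2@6 c3@10, authorship ..1212..33.
After op 7 (insert('x')): buffer="trhhkkxxvfhkxy" (len 14), cursors c1@8 c2@8 c3@13, authorship ..121212..333.
After op 8 (insert('u')): buffer="trhhkkxxuuvfhkxuy" (len 17), cursors c1@10 c2@10 c3@16, authorship ..12121212..3333.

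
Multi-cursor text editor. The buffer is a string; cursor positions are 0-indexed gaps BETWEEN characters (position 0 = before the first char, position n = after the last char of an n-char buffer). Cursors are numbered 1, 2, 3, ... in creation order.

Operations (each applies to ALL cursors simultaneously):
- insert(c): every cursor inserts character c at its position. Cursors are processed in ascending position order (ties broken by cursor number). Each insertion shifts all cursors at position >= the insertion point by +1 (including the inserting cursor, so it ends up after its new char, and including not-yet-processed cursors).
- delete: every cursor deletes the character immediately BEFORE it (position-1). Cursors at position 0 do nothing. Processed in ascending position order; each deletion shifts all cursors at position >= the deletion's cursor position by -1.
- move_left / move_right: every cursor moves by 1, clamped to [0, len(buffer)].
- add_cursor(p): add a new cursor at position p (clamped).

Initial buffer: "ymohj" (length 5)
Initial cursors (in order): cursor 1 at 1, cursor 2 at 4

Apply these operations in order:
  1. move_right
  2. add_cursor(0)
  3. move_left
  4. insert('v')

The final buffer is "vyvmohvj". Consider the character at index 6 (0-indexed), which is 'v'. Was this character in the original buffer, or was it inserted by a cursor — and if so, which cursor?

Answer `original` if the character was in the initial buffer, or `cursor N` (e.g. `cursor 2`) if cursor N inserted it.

After op 1 (move_right): buffer="ymohj" (len 5), cursors c1@2 c2@5, authorship .....
After op 2 (add_cursor(0)): buffer="ymohj" (len 5), cursors c3@0 c1@2 c2@5, authorship .....
After op 3 (move_left): buffer="ymohj" (len 5), cursors c3@0 c1@1 c2@4, authorship .....
After op 4 (insert('v')): buffer="vyvmohvj" (len 8), cursors c3@1 c1@3 c2@7, authorship 3.1...2.
Authorship (.=original, N=cursor N): 3 . 1 . . . 2 .
Index 6: author = 2

Answer: cursor 2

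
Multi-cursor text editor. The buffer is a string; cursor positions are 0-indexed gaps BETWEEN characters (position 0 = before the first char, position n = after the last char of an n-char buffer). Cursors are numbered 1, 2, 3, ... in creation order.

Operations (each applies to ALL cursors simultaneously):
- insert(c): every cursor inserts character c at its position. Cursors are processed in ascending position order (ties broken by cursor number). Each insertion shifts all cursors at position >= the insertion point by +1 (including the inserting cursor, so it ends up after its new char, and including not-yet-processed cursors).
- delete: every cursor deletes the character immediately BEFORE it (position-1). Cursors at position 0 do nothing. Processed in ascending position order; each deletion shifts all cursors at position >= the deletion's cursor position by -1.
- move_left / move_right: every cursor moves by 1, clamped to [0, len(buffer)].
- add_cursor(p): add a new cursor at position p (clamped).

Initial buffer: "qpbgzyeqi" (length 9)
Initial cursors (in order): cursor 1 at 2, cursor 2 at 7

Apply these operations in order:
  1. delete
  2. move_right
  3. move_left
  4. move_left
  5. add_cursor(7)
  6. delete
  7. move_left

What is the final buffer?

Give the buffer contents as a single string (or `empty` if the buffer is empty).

After op 1 (delete): buffer="qbgzyqi" (len 7), cursors c1@1 c2@5, authorship .......
After op 2 (move_right): buffer="qbgzyqi" (len 7), cursors c1@2 c2@6, authorship .......
After op 3 (move_left): buffer="qbgzyqi" (len 7), cursors c1@1 c2@5, authorship .......
After op 4 (move_left): buffer="qbgzyqi" (len 7), cursors c1@0 c2@4, authorship .......
After op 5 (add_cursor(7)): buffer="qbgzyqi" (len 7), cursors c1@0 c2@4 c3@7, authorship .......
After op 6 (delete): buffer="qbgyq" (len 5), cursors c1@0 c2@3 c3@5, authorship .....
After op 7 (move_left): buffer="qbgyq" (len 5), cursors c1@0 c2@2 c3@4, authorship .....

Answer: qbgyq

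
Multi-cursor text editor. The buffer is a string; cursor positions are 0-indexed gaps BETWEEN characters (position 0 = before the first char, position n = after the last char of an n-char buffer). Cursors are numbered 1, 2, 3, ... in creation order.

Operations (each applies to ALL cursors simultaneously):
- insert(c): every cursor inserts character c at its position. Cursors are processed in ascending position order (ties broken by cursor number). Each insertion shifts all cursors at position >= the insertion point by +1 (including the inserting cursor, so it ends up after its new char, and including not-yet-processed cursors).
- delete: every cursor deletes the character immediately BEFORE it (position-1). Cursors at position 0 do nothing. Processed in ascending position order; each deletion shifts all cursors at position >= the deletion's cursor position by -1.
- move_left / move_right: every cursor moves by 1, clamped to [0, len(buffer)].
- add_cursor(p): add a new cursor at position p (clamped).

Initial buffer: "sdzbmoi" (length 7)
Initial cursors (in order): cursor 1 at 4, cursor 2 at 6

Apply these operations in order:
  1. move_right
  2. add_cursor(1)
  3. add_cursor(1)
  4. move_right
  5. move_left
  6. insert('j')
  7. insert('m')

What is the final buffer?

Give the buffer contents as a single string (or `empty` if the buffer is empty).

After op 1 (move_right): buffer="sdzbmoi" (len 7), cursors c1@5 c2@7, authorship .......
After op 2 (add_cursor(1)): buffer="sdzbmoi" (len 7), cursors c3@1 c1@5 c2@7, authorship .......
After op 3 (add_cursor(1)): buffer="sdzbmoi" (len 7), cursors c3@1 c4@1 c1@5 c2@7, authorship .......
After op 4 (move_right): buffer="sdzbmoi" (len 7), cursors c3@2 c4@2 c1@6 c2@7, authorship .......
After op 5 (move_left): buffer="sdzbmoi" (len 7), cursors c3@1 c4@1 c1@5 c2@6, authorship .......
After op 6 (insert('j')): buffer="sjjdzbmjoji" (len 11), cursors c3@3 c4@3 c1@8 c2@10, authorship .34....1.2.
After op 7 (insert('m')): buffer="sjjmmdzbmjmojmi" (len 15), cursors c3@5 c4@5 c1@11 c2@14, authorship .3434....11.22.

Answer: sjjmmdzbmjmojmi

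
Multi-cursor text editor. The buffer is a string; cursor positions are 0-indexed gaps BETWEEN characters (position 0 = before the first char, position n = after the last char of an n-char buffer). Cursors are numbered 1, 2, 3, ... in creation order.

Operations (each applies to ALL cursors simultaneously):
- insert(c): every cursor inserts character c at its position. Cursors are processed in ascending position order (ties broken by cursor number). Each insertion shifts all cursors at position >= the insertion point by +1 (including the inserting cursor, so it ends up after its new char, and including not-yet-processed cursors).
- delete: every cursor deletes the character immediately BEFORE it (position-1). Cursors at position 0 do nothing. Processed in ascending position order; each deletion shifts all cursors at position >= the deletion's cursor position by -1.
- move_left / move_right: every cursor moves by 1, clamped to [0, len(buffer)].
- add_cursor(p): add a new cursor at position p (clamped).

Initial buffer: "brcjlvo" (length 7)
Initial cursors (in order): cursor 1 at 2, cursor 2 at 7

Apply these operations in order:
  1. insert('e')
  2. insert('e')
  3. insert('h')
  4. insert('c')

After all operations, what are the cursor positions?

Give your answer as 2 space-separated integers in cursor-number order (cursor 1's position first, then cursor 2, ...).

After op 1 (insert('e')): buffer="brecjlvoe" (len 9), cursors c1@3 c2@9, authorship ..1.....2
After op 2 (insert('e')): buffer="breecjlvoee" (len 11), cursors c1@4 c2@11, authorship ..11.....22
After op 3 (insert('h')): buffer="breehcjlvoeeh" (len 13), cursors c1@5 c2@13, authorship ..111.....222
After op 4 (insert('c')): buffer="breehccjlvoeehc" (len 15), cursors c1@6 c2@15, authorship ..1111.....2222

Answer: 6 15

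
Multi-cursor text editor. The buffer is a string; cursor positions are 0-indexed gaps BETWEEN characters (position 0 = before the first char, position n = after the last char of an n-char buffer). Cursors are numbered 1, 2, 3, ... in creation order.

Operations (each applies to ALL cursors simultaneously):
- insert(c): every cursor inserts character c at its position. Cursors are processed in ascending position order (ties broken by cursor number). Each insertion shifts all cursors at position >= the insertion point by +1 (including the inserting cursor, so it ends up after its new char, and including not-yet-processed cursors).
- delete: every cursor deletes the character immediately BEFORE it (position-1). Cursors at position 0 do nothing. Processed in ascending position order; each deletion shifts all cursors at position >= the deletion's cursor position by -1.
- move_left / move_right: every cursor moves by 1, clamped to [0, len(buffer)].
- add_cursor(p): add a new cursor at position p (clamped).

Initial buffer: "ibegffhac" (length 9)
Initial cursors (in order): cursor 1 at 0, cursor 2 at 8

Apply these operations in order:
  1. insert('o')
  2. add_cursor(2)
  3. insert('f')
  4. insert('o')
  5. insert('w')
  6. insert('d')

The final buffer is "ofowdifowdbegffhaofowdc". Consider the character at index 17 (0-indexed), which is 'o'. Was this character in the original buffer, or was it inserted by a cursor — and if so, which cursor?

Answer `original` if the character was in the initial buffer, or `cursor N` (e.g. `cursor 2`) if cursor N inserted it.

After op 1 (insert('o')): buffer="oibegffhaoc" (len 11), cursors c1@1 c2@10, authorship 1........2.
After op 2 (add_cursor(2)): buffer="oibegffhaoc" (len 11), cursors c1@1 c3@2 c2@10, authorship 1........2.
After op 3 (insert('f')): buffer="ofifbegffhaofc" (len 14), cursors c1@2 c3@4 c2@13, authorship 11.3.......22.
After op 4 (insert('o')): buffer="ofoifobegffhaofoc" (len 17), cursors c1@3 c3@6 c2@16, authorship 111.33.......222.
After op 5 (insert('w')): buffer="ofowifowbegffhaofowc" (len 20), cursors c1@4 c3@8 c2@19, authorship 1111.333.......2222.
After op 6 (insert('d')): buffer="ofowdifowdbegffhaofowdc" (len 23), cursors c1@5 c3@10 c2@22, authorship 11111.3333.......22222.
Authorship (.=original, N=cursor N): 1 1 1 1 1 . 3 3 3 3 . . . . . . . 2 2 2 2 2 .
Index 17: author = 2

Answer: cursor 2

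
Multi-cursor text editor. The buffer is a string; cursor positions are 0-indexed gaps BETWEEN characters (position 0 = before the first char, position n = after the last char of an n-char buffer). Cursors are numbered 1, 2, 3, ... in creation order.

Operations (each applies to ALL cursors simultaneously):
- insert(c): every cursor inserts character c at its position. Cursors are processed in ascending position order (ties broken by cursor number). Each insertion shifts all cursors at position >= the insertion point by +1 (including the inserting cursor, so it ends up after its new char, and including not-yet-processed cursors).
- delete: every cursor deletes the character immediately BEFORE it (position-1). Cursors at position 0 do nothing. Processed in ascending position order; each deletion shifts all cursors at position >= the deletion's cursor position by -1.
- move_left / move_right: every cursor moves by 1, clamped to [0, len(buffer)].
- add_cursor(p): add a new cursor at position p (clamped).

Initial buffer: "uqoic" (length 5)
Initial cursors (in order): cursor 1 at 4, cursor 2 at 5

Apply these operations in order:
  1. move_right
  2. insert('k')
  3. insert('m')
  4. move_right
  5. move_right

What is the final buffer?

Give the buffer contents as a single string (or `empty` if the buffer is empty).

After op 1 (move_right): buffer="uqoic" (len 5), cursors c1@5 c2@5, authorship .....
After op 2 (insert('k')): buffer="uqoickk" (len 7), cursors c1@7 c2@7, authorship .....12
After op 3 (insert('m')): buffer="uqoickkmm" (len 9), cursors c1@9 c2@9, authorship .....1212
After op 4 (move_right): buffer="uqoickkmm" (len 9), cursors c1@9 c2@9, authorship .....1212
After op 5 (move_right): buffer="uqoickkmm" (len 9), cursors c1@9 c2@9, authorship .....1212

Answer: uqoickkmm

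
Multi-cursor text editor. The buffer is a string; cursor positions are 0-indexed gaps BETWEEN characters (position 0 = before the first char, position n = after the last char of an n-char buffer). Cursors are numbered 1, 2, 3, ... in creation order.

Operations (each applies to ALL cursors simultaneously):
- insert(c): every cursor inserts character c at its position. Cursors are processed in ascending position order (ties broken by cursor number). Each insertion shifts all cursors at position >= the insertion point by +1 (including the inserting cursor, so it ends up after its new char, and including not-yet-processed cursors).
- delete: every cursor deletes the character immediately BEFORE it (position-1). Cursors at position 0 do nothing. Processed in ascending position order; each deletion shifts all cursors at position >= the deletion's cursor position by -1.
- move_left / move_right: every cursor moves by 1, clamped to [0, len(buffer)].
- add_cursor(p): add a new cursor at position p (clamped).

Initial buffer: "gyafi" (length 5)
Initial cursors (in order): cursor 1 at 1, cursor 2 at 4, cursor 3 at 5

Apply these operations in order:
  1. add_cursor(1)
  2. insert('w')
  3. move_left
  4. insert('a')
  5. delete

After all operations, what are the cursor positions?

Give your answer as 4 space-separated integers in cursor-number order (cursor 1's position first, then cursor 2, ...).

After op 1 (add_cursor(1)): buffer="gyafi" (len 5), cursors c1@1 c4@1 c2@4 c3@5, authorship .....
After op 2 (insert('w')): buffer="gwwyafwiw" (len 9), cursors c1@3 c4@3 c2@7 c3@9, authorship .14...2.3
After op 3 (move_left): buffer="gwwyafwiw" (len 9), cursors c1@2 c4@2 c2@6 c3@8, authorship .14...2.3
After op 4 (insert('a')): buffer="gwaawyafawiaw" (len 13), cursors c1@4 c4@4 c2@9 c3@12, authorship .1144...22.33
After op 5 (delete): buffer="gwwyafwiw" (len 9), cursors c1@2 c4@2 c2@6 c3@8, authorship .14...2.3

Answer: 2 6 8 2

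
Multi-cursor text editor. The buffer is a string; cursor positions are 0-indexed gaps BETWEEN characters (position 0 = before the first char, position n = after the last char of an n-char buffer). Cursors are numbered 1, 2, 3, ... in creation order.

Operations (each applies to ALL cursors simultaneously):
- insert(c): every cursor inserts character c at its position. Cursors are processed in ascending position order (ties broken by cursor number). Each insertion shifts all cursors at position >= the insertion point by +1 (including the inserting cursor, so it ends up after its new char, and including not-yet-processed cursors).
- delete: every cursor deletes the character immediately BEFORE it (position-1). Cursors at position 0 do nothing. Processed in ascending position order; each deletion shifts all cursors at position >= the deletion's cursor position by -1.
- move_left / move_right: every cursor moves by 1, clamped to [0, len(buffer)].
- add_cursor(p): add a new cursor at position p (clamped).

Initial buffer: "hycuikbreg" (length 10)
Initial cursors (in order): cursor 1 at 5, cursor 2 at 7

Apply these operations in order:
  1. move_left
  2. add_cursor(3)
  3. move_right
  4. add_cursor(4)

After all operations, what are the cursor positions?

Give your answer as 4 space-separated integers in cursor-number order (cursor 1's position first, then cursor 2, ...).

Answer: 5 7 4 4

Derivation:
After op 1 (move_left): buffer="hycuikbreg" (len 10), cursors c1@4 c2@6, authorship ..........
After op 2 (add_cursor(3)): buffer="hycuikbreg" (len 10), cursors c3@3 c1@4 c2@6, authorship ..........
After op 3 (move_right): buffer="hycuikbreg" (len 10), cursors c3@4 c1@5 c2@7, authorship ..........
After op 4 (add_cursor(4)): buffer="hycuikbreg" (len 10), cursors c3@4 c4@4 c1@5 c2@7, authorship ..........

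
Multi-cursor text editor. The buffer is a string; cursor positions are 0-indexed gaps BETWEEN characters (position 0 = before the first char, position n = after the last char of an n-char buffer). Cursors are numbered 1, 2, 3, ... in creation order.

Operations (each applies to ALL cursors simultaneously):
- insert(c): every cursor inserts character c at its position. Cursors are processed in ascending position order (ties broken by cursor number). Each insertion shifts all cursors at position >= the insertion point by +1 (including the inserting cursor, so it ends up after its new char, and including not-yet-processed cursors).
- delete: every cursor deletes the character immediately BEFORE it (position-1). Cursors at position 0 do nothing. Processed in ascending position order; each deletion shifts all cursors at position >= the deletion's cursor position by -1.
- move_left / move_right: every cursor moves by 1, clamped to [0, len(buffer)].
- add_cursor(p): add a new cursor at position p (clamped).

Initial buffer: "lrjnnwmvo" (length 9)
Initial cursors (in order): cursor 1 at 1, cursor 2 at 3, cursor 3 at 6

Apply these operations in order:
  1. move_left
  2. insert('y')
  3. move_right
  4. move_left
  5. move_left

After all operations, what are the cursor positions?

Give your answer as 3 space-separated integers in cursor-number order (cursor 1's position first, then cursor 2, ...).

After op 1 (move_left): buffer="lrjnnwmvo" (len 9), cursors c1@0 c2@2 c3@5, authorship .........
After op 2 (insert('y')): buffer="ylryjnnywmvo" (len 12), cursors c1@1 c2@4 c3@8, authorship 1..2...3....
After op 3 (move_right): buffer="ylryjnnywmvo" (len 12), cursors c1@2 c2@5 c3@9, authorship 1..2...3....
After op 4 (move_left): buffer="ylryjnnywmvo" (len 12), cursors c1@1 c2@4 c3@8, authorship 1..2...3....
After op 5 (move_left): buffer="ylryjnnywmvo" (len 12), cursors c1@0 c2@3 c3@7, authorship 1..2...3....

Answer: 0 3 7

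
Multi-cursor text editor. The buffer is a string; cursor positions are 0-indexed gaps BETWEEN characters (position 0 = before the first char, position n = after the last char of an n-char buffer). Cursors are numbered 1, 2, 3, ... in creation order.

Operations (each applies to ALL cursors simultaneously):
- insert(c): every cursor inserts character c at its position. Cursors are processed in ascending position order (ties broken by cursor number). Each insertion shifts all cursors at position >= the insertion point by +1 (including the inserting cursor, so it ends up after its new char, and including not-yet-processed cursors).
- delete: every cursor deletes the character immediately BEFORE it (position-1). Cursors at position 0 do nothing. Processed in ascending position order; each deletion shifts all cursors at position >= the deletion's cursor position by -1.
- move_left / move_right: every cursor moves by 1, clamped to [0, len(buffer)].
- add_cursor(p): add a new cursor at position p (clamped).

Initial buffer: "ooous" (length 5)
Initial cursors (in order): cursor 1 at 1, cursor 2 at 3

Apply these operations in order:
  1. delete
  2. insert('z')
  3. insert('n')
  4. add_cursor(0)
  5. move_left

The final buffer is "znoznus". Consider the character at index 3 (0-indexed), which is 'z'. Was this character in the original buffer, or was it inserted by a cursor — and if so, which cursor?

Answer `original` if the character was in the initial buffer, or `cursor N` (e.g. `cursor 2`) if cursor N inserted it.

Answer: cursor 2

Derivation:
After op 1 (delete): buffer="ous" (len 3), cursors c1@0 c2@1, authorship ...
After op 2 (insert('z')): buffer="zozus" (len 5), cursors c1@1 c2@3, authorship 1.2..
After op 3 (insert('n')): buffer="znoznus" (len 7), cursors c1@2 c2@5, authorship 11.22..
After op 4 (add_cursor(0)): buffer="znoznus" (len 7), cursors c3@0 c1@2 c2@5, authorship 11.22..
After op 5 (move_left): buffer="znoznus" (len 7), cursors c3@0 c1@1 c2@4, authorship 11.22..
Authorship (.=original, N=cursor N): 1 1 . 2 2 . .
Index 3: author = 2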